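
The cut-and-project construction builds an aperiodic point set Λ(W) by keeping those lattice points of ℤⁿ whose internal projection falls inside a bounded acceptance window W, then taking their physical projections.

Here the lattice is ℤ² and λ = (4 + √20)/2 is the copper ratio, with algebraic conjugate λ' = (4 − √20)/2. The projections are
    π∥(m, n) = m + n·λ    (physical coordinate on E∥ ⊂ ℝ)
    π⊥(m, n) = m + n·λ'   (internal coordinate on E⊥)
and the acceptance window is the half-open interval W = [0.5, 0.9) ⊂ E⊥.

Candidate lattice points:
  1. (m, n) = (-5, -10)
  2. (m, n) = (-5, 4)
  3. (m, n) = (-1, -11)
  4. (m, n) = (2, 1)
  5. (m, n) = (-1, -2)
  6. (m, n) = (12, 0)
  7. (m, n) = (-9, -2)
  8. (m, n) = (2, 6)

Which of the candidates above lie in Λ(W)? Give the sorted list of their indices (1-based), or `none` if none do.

Compute λ' = (4−√20)/2 = -0.236068, so π⊥(m,n) = m -0.236068·n.
candidate 1: (m,n)=(-5,-10) → π∥ = -5-10·λ ≈ -47.360680, π⊥ = -5-10·λ' ≈ -2.639320 ∉ [0.5, 0.9) ⇒ out
candidate 2: (m,n)=(-5,4) → π∥ = -5+4·λ ≈ 11.944272, π⊥ = -5+4·λ' ≈ -5.944272 ∉ [0.5, 0.9) ⇒ out
candidate 3: (m,n)=(-1,-11) → π∥ = -1-11·λ ≈ -47.596748, π⊥ = -1-11·λ' ≈ 1.596748 ∉ [0.5, 0.9) ⇒ out
candidate 4: (m,n)=(2,1) → π∥ = 2+1·λ ≈ 6.236068, π⊥ = 2+1·λ' ≈ 1.763932 ∉ [0.5, 0.9) ⇒ out
candidate 5: (m,n)=(-1,-2) → π∥ = -1-2·λ ≈ -9.472136, π⊥ = -1-2·λ' ≈ -0.527864 ∉ [0.5, 0.9) ⇒ out
candidate 6: (m,n)=(12,0) → π∥ = 12+0·λ ≈ 12.000000, π⊥ = 12+0·λ' ≈ 12.000000 ∉ [0.5, 0.9) ⇒ out
candidate 7: (m,n)=(-9,-2) → π∥ = -9-2·λ ≈ -17.472136, π⊥ = -9-2·λ' ≈ -8.527864 ∉ [0.5, 0.9) ⇒ out
candidate 8: (m,n)=(2,6) → π∥ = 2+6·λ ≈ 27.416408, π⊥ = 2+6·λ' ≈ 0.583592 ∈ [0.5, 0.9) ⇒ IN Λ

8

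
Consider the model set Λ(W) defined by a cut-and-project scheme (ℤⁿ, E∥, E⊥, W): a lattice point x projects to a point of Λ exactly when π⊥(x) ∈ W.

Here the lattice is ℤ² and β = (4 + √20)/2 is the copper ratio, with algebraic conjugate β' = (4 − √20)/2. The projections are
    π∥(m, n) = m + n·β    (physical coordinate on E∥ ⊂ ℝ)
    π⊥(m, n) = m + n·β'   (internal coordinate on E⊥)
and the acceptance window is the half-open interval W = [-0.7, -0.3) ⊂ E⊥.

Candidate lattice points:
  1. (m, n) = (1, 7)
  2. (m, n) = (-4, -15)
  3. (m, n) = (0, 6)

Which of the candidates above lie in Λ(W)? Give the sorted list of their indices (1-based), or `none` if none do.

1, 2

Compute β' = (4−√20)/2 = -0.236068, so π⊥(m,n) = m -0.236068·n.
candidate 1: (m,n)=(1,7) → π∥ = 1+7·β ≈ 30.652476, π⊥ = 1+7·β' ≈ -0.652476 ∈ [-0.7, -0.3) ⇒ IN Λ
candidate 2: (m,n)=(-4,-15) → π∥ = -4-15·β ≈ -67.541020, π⊥ = -4-15·β' ≈ -0.458980 ∈ [-0.7, -0.3) ⇒ IN Λ
candidate 3: (m,n)=(0,6) → π∥ = 0+6·β ≈ 25.416408, π⊥ = 0+6·β' ≈ -1.416408 ∉ [-0.7, -0.3) ⇒ out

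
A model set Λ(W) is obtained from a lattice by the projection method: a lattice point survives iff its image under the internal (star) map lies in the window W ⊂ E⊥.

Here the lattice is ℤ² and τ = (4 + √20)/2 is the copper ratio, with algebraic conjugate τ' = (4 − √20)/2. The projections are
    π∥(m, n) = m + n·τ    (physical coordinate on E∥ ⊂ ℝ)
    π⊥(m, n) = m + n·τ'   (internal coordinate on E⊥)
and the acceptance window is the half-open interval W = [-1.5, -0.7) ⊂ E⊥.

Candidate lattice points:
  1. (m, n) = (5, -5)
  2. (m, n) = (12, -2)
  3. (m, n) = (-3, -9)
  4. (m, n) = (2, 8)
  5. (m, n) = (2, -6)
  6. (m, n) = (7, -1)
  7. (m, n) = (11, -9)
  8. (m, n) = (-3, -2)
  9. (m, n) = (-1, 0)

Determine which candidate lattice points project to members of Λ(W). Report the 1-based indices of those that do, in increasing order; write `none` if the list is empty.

τ' = (4−√20)/2 ≈ -0.236068.
[1] lift (5,-5): star map gives 6.180340; window check -1.5 ≤ 6.180340 < -0.7 is false → out
[2] lift (12,-2): star map gives 12.472136; window check -1.5 ≤ 12.472136 < -0.7 is false → out
[3] lift (-3,-9): star map gives -0.875388; window check -1.5 ≤ -0.875388 < -0.7 is true → IN Λ
[4] lift (2,8): star map gives 0.111456; window check -1.5 ≤ 0.111456 < -0.7 is false → out
[5] lift (2,-6): star map gives 3.416408; window check -1.5 ≤ 3.416408 < -0.7 is false → out
[6] lift (7,-1): star map gives 7.236068; window check -1.5 ≤ 7.236068 < -0.7 is false → out
[7] lift (11,-9): star map gives 13.124612; window check -1.5 ≤ 13.124612 < -0.7 is false → out
[8] lift (-3,-2): star map gives -2.527864; window check -1.5 ≤ -2.527864 < -0.7 is false → out
[9] lift (-1,0): star map gives -1.000000; window check -1.5 ≤ -1.000000 < -0.7 is true → IN Λ

3, 9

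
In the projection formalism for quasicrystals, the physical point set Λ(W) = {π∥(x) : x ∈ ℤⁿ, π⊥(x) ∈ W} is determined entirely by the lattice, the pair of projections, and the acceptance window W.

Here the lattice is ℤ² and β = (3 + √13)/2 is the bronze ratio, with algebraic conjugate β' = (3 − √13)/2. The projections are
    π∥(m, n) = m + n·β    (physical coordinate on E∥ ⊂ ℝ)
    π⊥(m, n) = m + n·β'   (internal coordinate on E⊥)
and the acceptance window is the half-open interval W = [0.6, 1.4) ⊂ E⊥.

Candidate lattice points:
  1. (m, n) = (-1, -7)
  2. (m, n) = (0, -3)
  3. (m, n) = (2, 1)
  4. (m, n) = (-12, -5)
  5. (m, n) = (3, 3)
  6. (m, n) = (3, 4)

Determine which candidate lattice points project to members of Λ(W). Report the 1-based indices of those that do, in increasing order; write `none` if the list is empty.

1, 2

Compute β' = (3−√13)/2 = -0.30278, so π⊥(m,n) = m -0.30278·n.
#1 (-1,-7): internal coord -1 + (-7)·β' = +1.11943; +1.11943 ∈ [0.6, 1.4) → IN Λ
#2 (0,-3): internal coord 0 + (-3)·β' = +0.90833; +0.90833 ∈ [0.6, 1.4) → IN Λ
#3 (2,1): internal coord 2 + (1)·β' = +1.69722; +1.69722 ∉ [0.6, 1.4) → out
#4 (-12,-5): internal coord -12 + (-5)·β' = -10.48612; -10.48612 ∉ [0.6, 1.4) → out
#5 (3,3): internal coord 3 + (3)·β' = +2.09167; +2.09167 ∉ [0.6, 1.4) → out
#6 (3,4): internal coord 3 + (4)·β' = +1.78890; +1.78890 ∉ [0.6, 1.4) → out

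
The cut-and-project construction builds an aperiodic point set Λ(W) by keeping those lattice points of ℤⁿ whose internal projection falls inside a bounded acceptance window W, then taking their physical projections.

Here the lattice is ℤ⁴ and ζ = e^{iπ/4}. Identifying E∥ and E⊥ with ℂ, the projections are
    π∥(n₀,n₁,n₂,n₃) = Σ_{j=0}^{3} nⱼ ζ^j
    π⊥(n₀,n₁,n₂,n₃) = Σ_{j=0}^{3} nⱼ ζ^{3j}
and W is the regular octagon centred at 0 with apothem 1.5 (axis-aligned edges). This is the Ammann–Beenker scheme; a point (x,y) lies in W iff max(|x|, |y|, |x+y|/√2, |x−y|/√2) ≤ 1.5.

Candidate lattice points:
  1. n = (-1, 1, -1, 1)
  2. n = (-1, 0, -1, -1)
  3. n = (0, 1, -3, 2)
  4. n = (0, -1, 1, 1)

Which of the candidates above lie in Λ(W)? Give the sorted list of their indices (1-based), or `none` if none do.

With ζ = e^{iπ/4} the internal vectors are ζ^0,ζ^3,ζ^6,ζ^9.
#1 (-1, 1, -1, 1): internal (-1.00000, 2.41421); octagon support 2.41421 vs apothem 1.5 → ∉ W
#2 (-1, 0, -1, -1): internal (-1.70711, 0.29289); octagon support 1.70711 vs apothem 1.5 → ∉ W
#3 (0, 1, -3, 2): internal (0.70711, 5.12132); octagon support 5.12132 vs apothem 1.5 → ∉ W
#4 (0, -1, 1, 1): internal (1.41421, -1.00000); octagon support 1.70711 vs apothem 1.5 → ∉ W

none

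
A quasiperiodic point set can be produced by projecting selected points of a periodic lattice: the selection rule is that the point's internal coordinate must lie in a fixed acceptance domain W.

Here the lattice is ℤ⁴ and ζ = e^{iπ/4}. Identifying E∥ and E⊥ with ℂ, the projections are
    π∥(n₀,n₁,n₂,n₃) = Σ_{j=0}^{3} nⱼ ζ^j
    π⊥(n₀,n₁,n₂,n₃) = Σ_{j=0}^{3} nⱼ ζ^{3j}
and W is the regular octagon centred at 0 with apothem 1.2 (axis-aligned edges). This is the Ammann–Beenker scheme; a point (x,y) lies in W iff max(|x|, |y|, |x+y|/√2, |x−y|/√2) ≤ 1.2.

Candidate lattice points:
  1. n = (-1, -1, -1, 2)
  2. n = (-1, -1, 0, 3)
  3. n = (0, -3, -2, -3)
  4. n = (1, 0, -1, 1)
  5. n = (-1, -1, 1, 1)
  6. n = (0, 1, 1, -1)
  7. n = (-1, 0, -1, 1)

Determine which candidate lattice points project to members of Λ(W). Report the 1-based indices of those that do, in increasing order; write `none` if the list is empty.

π⊥(n) = n₀ + n₁ζ³ + n₂ζ⁶ + n₃ζ⁹ where ζ = e^{iπ/4}.
#1 (-1, -1, -1, 2): internal (1.121320, 1.707107); octagon support 2.000000 vs apothem 1.2 → ∉ W
#2 (-1, -1, 0, 3): internal (1.828427, 1.414214); octagon support 2.292893 vs apothem 1.2 → ∉ W
#3 (0, -3, -2, -3): internal (0.000000, -2.242641); octagon support 2.242641 vs apothem 1.2 → ∉ W
#4 (1, 0, -1, 1): internal (1.707107, 1.707107); octagon support 2.414214 vs apothem 1.2 → ∉ W
#5 (-1, -1, 1, 1): internal (0.414214, -1.000000); octagon support 1.000000 vs apothem 1.2 → ∈ W
#6 (0, 1, 1, -1): internal (-1.414214, -1.000000); octagon support 1.707107 vs apothem 1.2 → ∉ W
#7 (-1, 0, -1, 1): internal (-0.292893, 1.707107); octagon support 1.707107 vs apothem 1.2 → ∉ W

5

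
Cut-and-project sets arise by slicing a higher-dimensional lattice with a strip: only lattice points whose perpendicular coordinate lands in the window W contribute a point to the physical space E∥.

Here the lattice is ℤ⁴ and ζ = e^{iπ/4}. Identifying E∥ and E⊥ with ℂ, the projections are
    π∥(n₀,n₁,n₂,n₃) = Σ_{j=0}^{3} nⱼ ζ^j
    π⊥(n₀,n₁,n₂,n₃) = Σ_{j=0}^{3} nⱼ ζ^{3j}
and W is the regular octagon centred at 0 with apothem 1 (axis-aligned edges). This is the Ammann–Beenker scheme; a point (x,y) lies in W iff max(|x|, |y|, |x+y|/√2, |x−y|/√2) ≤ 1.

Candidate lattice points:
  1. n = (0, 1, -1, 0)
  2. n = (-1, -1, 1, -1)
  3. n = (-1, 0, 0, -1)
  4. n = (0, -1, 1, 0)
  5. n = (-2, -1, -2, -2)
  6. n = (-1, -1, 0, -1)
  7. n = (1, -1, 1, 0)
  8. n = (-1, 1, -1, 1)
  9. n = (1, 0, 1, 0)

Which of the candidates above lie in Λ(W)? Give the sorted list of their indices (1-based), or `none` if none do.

none

π⊥(n) = n₀ + n₁ζ³ + n₂ζ⁶ + n₃ζ⁹ where ζ = e^{iπ/4}.
candidate 1: n = (0, 1, -1, 0) → π⊥ ≈ (-0.7071, +1.7071); max(|x|,|y|,|x±y|/√2) = 1.7071 > 1 ⇒ ∉ W
candidate 2: n = (-1, -1, 1, -1) → π⊥ ≈ (-1.0000, -2.4142); max(|x|,|y|,|x±y|/√2) = 2.4142 > 1 ⇒ ∉ W
candidate 3: n = (-1, 0, 0, -1) → π⊥ ≈ (-1.7071, -0.7071); max(|x|,|y|,|x±y|/√2) = 1.7071 > 1 ⇒ ∉ W
candidate 4: n = (0, -1, 1, 0) → π⊥ ≈ (+0.7071, -1.7071); max(|x|,|y|,|x±y|/√2) = 1.7071 > 1 ⇒ ∉ W
candidate 5: n = (-2, -1, -2, -2) → π⊥ ≈ (-2.7071, -0.1213); max(|x|,|y|,|x±y|/√2) = 2.7071 > 1 ⇒ ∉ W
candidate 6: n = (-1, -1, 0, -1) → π⊥ ≈ (-1.0000, -1.4142); max(|x|,|y|,|x±y|/√2) = 1.7071 > 1 ⇒ ∉ W
candidate 7: n = (1, -1, 1, 0) → π⊥ ≈ (+1.7071, -1.7071); max(|x|,|y|,|x±y|/√2) = 2.4142 > 1 ⇒ ∉ W
candidate 8: n = (-1, 1, -1, 1) → π⊥ ≈ (-1.0000, +2.4142); max(|x|,|y|,|x±y|/√2) = 2.4142 > 1 ⇒ ∉ W
candidate 9: n = (1, 0, 1, 0) → π⊥ ≈ (+1.0000, -1.0000); max(|x|,|y|,|x±y|/√2) = 1.4142 > 1 ⇒ ∉ W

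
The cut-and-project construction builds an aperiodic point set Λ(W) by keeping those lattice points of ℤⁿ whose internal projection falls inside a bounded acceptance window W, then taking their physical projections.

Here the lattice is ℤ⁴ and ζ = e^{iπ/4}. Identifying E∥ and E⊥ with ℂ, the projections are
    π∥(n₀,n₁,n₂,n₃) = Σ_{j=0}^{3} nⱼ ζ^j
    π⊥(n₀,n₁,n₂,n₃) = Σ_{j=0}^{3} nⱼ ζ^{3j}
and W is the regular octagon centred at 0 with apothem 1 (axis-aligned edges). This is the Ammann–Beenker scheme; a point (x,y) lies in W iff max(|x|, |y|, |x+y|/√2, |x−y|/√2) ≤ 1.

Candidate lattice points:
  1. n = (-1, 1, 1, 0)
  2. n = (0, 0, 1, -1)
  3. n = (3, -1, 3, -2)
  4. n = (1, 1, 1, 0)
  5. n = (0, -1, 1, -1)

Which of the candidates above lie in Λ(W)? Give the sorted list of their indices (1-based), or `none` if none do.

4

With ζ = e^{iπ/4} the internal vectors are ζ^0,ζ^3,ζ^6,ζ^9.
#1 (-1, 1, 1, 0): internal (-1.707107, -0.292893); octagon support 1.707107 vs apothem 1 → ∉ W
#2 (0, 0, 1, -1): internal (-0.707107, -1.707107); octagon support 1.707107 vs apothem 1 → ∉ W
#3 (3, -1, 3, -2): internal (2.292893, -5.121320); octagon support 5.242641 vs apothem 1 → ∉ W
#4 (1, 1, 1, 0): internal (0.292893, -0.292893); octagon support 0.414214 vs apothem 1 → ∈ W
#5 (0, -1, 1, -1): internal (0.000000, -2.414214); octagon support 2.414214 vs apothem 1 → ∉ W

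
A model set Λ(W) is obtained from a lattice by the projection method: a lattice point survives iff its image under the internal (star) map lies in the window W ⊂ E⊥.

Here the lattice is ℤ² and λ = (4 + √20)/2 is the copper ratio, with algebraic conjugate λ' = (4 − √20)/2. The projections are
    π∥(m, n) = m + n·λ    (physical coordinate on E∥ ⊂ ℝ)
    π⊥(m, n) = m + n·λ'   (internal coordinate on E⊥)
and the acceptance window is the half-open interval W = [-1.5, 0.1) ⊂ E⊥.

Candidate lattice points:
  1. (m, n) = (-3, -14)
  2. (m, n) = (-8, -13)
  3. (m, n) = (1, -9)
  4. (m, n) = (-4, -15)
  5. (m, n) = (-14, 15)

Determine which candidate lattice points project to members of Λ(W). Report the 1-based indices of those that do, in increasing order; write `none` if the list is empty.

λ' = (4−√20)/2 ≈ -0.236068.
#1 (-3,-14): internal coord -3 + (-14)·λ' = +0.304952; +0.304952 ∉ [-1.5, 0.1) → out
#2 (-8,-13): internal coord -8 + (-13)·λ' = -4.931116; -4.931116 ∉ [-1.5, 0.1) → out
#3 (1,-9): internal coord 1 + (-9)·λ' = +3.124612; +3.124612 ∉ [-1.5, 0.1) → out
#4 (-4,-15): internal coord -4 + (-15)·λ' = -0.458980; -0.458980 ∈ [-1.5, 0.1) → IN Λ
#5 (-14,15): internal coord -14 + (15)·λ' = -17.541020; -17.541020 ∉ [-1.5, 0.1) → out

4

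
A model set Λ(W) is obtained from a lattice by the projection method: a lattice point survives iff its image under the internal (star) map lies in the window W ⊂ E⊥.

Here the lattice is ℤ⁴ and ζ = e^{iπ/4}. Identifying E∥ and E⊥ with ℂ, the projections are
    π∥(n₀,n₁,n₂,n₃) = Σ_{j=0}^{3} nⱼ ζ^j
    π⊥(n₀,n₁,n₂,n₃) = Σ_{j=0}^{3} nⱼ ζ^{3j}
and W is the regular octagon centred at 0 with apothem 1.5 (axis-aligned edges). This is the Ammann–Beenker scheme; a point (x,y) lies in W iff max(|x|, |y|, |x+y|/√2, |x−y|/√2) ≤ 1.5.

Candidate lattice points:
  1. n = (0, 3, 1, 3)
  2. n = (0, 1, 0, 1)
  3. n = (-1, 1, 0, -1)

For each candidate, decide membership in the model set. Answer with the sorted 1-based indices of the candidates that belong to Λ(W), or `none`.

With ζ = e^{iπ/4} the internal vectors are ζ^0,ζ^3,ζ^6,ζ^9.
candidate 1: n = (0, 3, 1, 3) → π⊥ ≈ (+0.00000, +3.24264); max(|x|,|y|,|x±y|/√2) = 3.24264 > 1.5 ⇒ ∉ W
candidate 2: n = (0, 1, 0, 1) → π⊥ ≈ (+0.00000, +1.41421); max(|x|,|y|,|x±y|/√2) = 1.41421 ≤ 1.5 ⇒ ∈ W
candidate 3: n = (-1, 1, 0, -1) → π⊥ ≈ (-2.41421, +0.00000); max(|x|,|y|,|x±y|/√2) = 2.41421 > 1.5 ⇒ ∉ W

2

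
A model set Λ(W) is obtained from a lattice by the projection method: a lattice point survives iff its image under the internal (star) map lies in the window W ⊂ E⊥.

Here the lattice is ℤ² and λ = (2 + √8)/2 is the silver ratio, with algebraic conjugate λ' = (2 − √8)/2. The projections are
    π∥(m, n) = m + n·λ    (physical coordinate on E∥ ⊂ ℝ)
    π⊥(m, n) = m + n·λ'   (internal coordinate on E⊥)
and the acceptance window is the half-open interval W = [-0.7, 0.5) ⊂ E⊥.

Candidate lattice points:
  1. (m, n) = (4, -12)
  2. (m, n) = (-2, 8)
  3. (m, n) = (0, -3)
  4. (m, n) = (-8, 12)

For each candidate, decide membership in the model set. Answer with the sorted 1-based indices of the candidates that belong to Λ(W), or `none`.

Compute λ' = (2−√8)/2 = -0.41421, so π⊥(m,n) = m -0.41421·n.
[1] lift (4,-12): star map gives 8.97056; window check -0.7 ≤ 8.97056 < 0.5 is false → out
[2] lift (-2,8): star map gives -5.31371; window check -0.7 ≤ -5.31371 < 0.5 is false → out
[3] lift (0,-3): star map gives 1.24264; window check -0.7 ≤ 1.24264 < 0.5 is false → out
[4] lift (-8,12): star map gives -12.97056; window check -0.7 ≤ -12.97056 < 0.5 is false → out

none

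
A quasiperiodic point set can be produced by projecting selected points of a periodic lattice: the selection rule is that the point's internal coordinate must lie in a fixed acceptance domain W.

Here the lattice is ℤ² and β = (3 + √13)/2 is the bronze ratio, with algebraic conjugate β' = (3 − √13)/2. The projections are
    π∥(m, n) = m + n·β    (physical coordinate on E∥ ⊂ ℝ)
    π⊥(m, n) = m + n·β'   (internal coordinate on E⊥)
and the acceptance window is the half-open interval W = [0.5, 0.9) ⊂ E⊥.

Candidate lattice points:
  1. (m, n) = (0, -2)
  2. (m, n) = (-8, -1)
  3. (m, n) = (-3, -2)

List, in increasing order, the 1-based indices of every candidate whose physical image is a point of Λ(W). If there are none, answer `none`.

1

β' = (3−√13)/2 ≈ -0.30278.
[1] lift (0,-2): star map gives 0.60555; window check 0.5 ≤ 0.60555 < 0.9 is true → IN Λ
[2] lift (-8,-1): star map gives -7.69722; window check 0.5 ≤ -7.69722 < 0.9 is false → out
[3] lift (-3,-2): star map gives -2.39445; window check 0.5 ≤ -2.39445 < 0.9 is false → out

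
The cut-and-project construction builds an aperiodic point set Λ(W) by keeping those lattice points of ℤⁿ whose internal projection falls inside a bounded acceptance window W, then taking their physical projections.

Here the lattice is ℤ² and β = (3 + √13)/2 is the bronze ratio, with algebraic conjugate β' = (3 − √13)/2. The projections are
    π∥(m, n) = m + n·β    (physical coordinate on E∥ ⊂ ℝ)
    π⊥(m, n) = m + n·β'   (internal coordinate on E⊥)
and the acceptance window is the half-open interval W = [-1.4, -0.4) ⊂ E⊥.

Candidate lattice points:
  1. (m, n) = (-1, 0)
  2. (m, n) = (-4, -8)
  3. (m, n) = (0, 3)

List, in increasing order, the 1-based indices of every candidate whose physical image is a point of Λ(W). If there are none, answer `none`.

1, 3

Compute β' = (3−√13)/2 = -0.3028, so π⊥(m,n) = m -0.3028·n.
#1 (-1,0): internal coord -1 + (0)·β' = -1.0000; -1.0000 ∈ [-1.4, -0.4) → IN Λ
#2 (-4,-8): internal coord -4 + (-8)·β' = -1.5778; -1.5778 ∉ [-1.4, -0.4) → out
#3 (0,3): internal coord 0 + (3)·β' = -0.9083; -0.9083 ∈ [-1.4, -0.4) → IN Λ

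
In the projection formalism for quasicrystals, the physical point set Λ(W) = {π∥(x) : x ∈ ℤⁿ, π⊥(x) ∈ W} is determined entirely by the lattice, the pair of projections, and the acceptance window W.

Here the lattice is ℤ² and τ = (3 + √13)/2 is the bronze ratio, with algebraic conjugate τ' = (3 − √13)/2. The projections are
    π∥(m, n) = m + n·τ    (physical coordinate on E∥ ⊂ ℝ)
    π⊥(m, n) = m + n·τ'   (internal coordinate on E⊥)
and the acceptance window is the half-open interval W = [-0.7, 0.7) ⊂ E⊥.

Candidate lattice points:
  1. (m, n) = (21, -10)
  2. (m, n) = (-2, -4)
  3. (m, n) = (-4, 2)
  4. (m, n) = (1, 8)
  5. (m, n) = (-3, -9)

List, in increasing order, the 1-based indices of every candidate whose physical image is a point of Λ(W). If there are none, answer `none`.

5

Numerically τ ≈ 3.30278 and τ' = −1/τ ≈ -0.30278.
#1 (21,-10): internal coord 21 + (-10)·τ' = +24.02776; +24.02776 ∉ [-0.7, 0.7) → out
#2 (-2,-4): internal coord -2 + (-4)·τ' = -0.78890; -0.78890 ∉ [-0.7, 0.7) → out
#3 (-4,2): internal coord -4 + (2)·τ' = -4.60555; -4.60555 ∉ [-0.7, 0.7) → out
#4 (1,8): internal coord 1 + (8)·τ' = -1.42221; -1.42221 ∉ [-0.7, 0.7) → out
#5 (-3,-9): internal coord -3 + (-9)·τ' = -0.27502; -0.27502 ∈ [-0.7, 0.7) → IN Λ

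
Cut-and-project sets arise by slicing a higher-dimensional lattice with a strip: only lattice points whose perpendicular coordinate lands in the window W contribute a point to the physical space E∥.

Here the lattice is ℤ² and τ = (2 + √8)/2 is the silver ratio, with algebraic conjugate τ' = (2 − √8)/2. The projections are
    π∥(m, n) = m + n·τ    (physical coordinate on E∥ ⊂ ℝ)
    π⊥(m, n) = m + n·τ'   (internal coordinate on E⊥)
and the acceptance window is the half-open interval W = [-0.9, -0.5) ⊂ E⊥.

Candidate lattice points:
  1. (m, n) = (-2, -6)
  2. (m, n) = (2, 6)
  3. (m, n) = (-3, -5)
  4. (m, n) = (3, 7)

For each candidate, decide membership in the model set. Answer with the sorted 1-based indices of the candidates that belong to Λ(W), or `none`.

Compute τ' = (2−√8)/2 = -0.4142, so π⊥(m,n) = m -0.4142·n.
candidate 1: (m,n)=(-2,-6) → π∥ = -2-6·τ ≈ -16.4853, π⊥ = -2-6·τ' ≈ 0.4853 ∉ [-0.9, -0.5) ⇒ out
candidate 2: (m,n)=(2,6) → π∥ = 2+6·τ ≈ 16.4853, π⊥ = 2+6·τ' ≈ -0.4853 ∉ [-0.9, -0.5) ⇒ out
candidate 3: (m,n)=(-3,-5) → π∥ = -3-5·τ ≈ -15.0711, π⊥ = -3-5·τ' ≈ -0.9289 ∉ [-0.9, -0.5) ⇒ out
candidate 4: (m,n)=(3,7) → π∥ = 3+7·τ ≈ 19.8995, π⊥ = 3+7·τ' ≈ 0.1005 ∉ [-0.9, -0.5) ⇒ out

none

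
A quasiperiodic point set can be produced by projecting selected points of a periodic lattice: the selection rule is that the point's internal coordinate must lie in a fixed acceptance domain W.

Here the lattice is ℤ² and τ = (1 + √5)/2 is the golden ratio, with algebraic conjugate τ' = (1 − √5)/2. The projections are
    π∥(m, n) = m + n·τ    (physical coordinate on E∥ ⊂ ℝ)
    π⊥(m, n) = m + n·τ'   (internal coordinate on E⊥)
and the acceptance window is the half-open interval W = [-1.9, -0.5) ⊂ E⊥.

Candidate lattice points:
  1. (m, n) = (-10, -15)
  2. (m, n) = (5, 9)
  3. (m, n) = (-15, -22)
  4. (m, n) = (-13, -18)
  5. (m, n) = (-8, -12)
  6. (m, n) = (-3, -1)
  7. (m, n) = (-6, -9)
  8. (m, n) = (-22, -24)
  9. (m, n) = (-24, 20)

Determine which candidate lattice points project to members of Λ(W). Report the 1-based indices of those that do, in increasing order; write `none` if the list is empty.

1, 2, 3, 4, 5

τ' = (1−√5)/2 ≈ -0.61803.
candidate 1: (m,n)=(-10,-15) → π∥ = -10-15·τ ≈ -34.27051, π⊥ = -10-15·τ' ≈ -0.72949 ∈ [-1.9, -0.5) ⇒ IN Λ
candidate 2: (m,n)=(5,9) → π∥ = 5+9·τ ≈ 19.56231, π⊥ = 5+9·τ' ≈ -0.56231 ∈ [-1.9, -0.5) ⇒ IN Λ
candidate 3: (m,n)=(-15,-22) → π∥ = -15-22·τ ≈ -50.59675, π⊥ = -15-22·τ' ≈ -1.40325 ∈ [-1.9, -0.5) ⇒ IN Λ
candidate 4: (m,n)=(-13,-18) → π∥ = -13-18·τ ≈ -42.12461, π⊥ = -13-18·τ' ≈ -1.87539 ∈ [-1.9, -0.5) ⇒ IN Λ
candidate 5: (m,n)=(-8,-12) → π∥ = -8-12·τ ≈ -27.41641, π⊥ = -8-12·τ' ≈ -0.58359 ∈ [-1.9, -0.5) ⇒ IN Λ
candidate 6: (m,n)=(-3,-1) → π∥ = -3-1·τ ≈ -4.61803, π⊥ = -3-1·τ' ≈ -2.38197 ∉ [-1.9, -0.5) ⇒ out
candidate 7: (m,n)=(-6,-9) → π∥ = -6-9·τ ≈ -20.56231, π⊥ = -6-9·τ' ≈ -0.43769 ∉ [-1.9, -0.5) ⇒ out
candidate 8: (m,n)=(-22,-24) → π∥ = -22-24·τ ≈ -60.83282, π⊥ = -22-24·τ' ≈ -7.16718 ∉ [-1.9, -0.5) ⇒ out
candidate 9: (m,n)=(-24,20) → π∥ = -24+20·τ ≈ 8.36068, π⊥ = -24+20·τ' ≈ -36.36068 ∉ [-1.9, -0.5) ⇒ out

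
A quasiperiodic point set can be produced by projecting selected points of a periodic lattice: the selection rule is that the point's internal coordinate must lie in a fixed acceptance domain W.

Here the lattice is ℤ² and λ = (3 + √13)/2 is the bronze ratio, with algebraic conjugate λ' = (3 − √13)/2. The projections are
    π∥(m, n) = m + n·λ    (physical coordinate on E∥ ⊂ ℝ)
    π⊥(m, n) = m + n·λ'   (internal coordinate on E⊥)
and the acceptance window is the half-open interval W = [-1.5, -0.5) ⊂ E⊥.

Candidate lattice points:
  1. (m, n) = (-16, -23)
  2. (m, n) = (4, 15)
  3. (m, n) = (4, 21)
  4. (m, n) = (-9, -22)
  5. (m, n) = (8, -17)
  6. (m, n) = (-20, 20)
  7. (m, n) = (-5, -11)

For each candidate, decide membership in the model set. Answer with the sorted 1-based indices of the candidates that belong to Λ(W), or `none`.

Compute λ' = (3−√13)/2 = -0.3028, so π⊥(m,n) = m -0.3028·n.
[1] lift (-16,-23): star map gives -9.0362; window check -1.5 ≤ -9.0362 < -0.5 is false → out
[2] lift (4,15): star map gives -0.5416; window check -1.5 ≤ -0.5416 < -0.5 is true → IN Λ
[3] lift (4,21): star map gives -2.3583; window check -1.5 ≤ -2.3583 < -0.5 is false → out
[4] lift (-9,-22): star map gives -2.3389; window check -1.5 ≤ -2.3389 < -0.5 is false → out
[5] lift (8,-17): star map gives 13.1472; window check -1.5 ≤ 13.1472 < -0.5 is false → out
[6] lift (-20,20): star map gives -26.0555; window check -1.5 ≤ -26.0555 < -0.5 is false → out
[7] lift (-5,-11): star map gives -1.6695; window check -1.5 ≤ -1.6695 < -0.5 is false → out

2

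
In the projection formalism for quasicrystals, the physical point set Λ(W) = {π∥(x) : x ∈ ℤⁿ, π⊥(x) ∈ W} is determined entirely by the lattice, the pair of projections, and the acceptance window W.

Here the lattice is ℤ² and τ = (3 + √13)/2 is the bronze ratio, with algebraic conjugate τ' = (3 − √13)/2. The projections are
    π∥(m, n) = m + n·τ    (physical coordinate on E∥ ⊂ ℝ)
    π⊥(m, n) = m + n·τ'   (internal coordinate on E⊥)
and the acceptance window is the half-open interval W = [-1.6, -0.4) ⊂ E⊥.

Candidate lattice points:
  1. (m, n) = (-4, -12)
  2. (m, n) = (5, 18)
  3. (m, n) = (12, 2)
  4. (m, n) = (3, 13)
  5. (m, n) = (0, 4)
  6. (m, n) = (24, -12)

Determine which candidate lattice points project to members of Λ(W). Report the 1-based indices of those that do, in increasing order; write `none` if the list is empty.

2, 4, 5

Numerically τ ≈ 3.3028 and τ' = −1/τ ≈ -0.3028.
candidate 1: (m,n)=(-4,-12) → π∥ = -4-12·τ ≈ -43.6333, π⊥ = -4-12·τ' ≈ -0.3667 ∉ [-1.6, -0.4) ⇒ out
candidate 2: (m,n)=(5,18) → π∥ = 5+18·τ ≈ 64.4500, π⊥ = 5+18·τ' ≈ -0.4500 ∈ [-1.6, -0.4) ⇒ IN Λ
candidate 3: (m,n)=(12,2) → π∥ = 12+2·τ ≈ 18.6056, π⊥ = 12+2·τ' ≈ 11.3944 ∉ [-1.6, -0.4) ⇒ out
candidate 4: (m,n)=(3,13) → π∥ = 3+13·τ ≈ 45.9361, π⊥ = 3+13·τ' ≈ -0.9361 ∈ [-1.6, -0.4) ⇒ IN Λ
candidate 5: (m,n)=(0,4) → π∥ = 0+4·τ ≈ 13.2111, π⊥ = 0+4·τ' ≈ -1.2111 ∈ [-1.6, -0.4) ⇒ IN Λ
candidate 6: (m,n)=(24,-12) → π∥ = 24-12·τ ≈ -15.6333, π⊥ = 24-12·τ' ≈ 27.6333 ∉ [-1.6, -0.4) ⇒ out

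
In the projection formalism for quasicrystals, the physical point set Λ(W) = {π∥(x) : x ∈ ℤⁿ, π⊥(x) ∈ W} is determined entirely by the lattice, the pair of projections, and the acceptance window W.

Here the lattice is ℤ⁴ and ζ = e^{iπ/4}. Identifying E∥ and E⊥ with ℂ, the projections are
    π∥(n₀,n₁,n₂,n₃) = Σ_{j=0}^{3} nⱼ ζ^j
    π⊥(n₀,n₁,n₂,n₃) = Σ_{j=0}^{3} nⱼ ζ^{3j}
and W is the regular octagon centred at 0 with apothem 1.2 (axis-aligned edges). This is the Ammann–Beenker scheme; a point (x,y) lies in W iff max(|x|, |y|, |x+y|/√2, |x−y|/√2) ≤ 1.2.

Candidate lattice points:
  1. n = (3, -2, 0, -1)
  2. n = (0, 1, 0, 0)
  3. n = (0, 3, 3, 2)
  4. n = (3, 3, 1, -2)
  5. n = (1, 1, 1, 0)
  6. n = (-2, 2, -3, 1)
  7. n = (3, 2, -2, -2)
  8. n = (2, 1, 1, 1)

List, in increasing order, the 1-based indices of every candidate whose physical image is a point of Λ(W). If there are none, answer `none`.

2, 3, 4, 5

π⊥(n) = n₀ + n₁ζ³ + n₂ζ⁶ + n₃ζ⁹ where ζ = e^{iπ/4}.
candidate 1: n = (3, -2, 0, -1) → π⊥ ≈ (+3.7071, -2.1213); max(|x|,|y|,|x±y|/√2) = 4.1213 > 1.2 ⇒ ∉ W
candidate 2: n = (0, 1, 0, 0) → π⊥ ≈ (-0.7071, +0.7071); max(|x|,|y|,|x±y|/√2) = 1.0000 ≤ 1.2 ⇒ ∈ W
candidate 3: n = (0, 3, 3, 2) → π⊥ ≈ (-0.7071, +0.5355); max(|x|,|y|,|x±y|/√2) = 0.8787 ≤ 1.2 ⇒ ∈ W
candidate 4: n = (3, 3, 1, -2) → π⊥ ≈ (-0.5355, -0.2929); max(|x|,|y|,|x±y|/√2) = 0.5858 ≤ 1.2 ⇒ ∈ W
candidate 5: n = (1, 1, 1, 0) → π⊥ ≈ (+0.2929, -0.2929); max(|x|,|y|,|x±y|/√2) = 0.4142 ≤ 1.2 ⇒ ∈ W
candidate 6: n = (-2, 2, -3, 1) → π⊥ ≈ (-2.7071, +5.1213); max(|x|,|y|,|x±y|/√2) = 5.5355 > 1.2 ⇒ ∉ W
candidate 7: n = (3, 2, -2, -2) → π⊥ ≈ (+0.1716, +2.0000); max(|x|,|y|,|x±y|/√2) = 2.0000 > 1.2 ⇒ ∉ W
candidate 8: n = (2, 1, 1, 1) → π⊥ ≈ (+2.0000, +0.4142); max(|x|,|y|,|x±y|/√2) = 2.0000 > 1.2 ⇒ ∉ W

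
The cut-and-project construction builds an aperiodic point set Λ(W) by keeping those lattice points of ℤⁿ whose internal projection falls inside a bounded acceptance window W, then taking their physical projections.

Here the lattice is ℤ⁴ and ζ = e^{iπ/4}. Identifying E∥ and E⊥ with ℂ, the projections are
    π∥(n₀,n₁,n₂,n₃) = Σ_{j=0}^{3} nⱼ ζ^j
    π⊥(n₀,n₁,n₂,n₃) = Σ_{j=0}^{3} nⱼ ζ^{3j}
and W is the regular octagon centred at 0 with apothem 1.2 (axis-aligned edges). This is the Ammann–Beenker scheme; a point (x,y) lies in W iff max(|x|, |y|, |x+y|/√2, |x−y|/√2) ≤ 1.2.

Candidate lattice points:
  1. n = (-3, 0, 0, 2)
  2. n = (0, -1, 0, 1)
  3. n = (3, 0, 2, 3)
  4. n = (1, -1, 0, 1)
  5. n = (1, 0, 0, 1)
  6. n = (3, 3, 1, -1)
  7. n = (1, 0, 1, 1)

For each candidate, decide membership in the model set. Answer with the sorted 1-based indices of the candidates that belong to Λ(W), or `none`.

6

Internal map: ζ^{3j} for j=0..3 gives (1,0), (−√2/2,√2/2), (0,−1), (√2/2,√2/2).
#1 (-3, 0, 0, 2): internal (-1.58579, 1.41421); octagon support 2.12132 vs apothem 1.2 → ∉ W
#2 (0, -1, 0, 1): internal (1.41421, 0.00000); octagon support 1.41421 vs apothem 1.2 → ∉ W
#3 (3, 0, 2, 3): internal (5.12132, 0.12132); octagon support 5.12132 vs apothem 1.2 → ∉ W
#4 (1, -1, 0, 1): internal (2.41421, 0.00000); octagon support 2.41421 vs apothem 1.2 → ∉ W
#5 (1, 0, 0, 1): internal (1.70711, 0.70711); octagon support 1.70711 vs apothem 1.2 → ∉ W
#6 (3, 3, 1, -1): internal (0.17157, 0.41421); octagon support 0.41421 vs apothem 1.2 → ∈ W
#7 (1, 0, 1, 1): internal (1.70711, -0.29289); octagon support 1.70711 vs apothem 1.2 → ∉ W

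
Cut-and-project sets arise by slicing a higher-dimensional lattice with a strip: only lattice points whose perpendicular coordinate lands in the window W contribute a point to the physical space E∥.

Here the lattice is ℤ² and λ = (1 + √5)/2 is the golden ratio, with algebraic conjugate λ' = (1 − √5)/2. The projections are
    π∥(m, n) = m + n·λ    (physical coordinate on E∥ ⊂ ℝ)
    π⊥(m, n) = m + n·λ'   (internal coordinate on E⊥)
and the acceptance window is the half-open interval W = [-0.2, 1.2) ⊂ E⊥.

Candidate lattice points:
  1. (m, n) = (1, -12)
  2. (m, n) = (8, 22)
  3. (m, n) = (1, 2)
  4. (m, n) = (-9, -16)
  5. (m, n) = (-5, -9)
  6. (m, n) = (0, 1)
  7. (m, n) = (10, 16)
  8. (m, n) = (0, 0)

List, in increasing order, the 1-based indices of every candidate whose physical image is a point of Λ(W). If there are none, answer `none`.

4, 5, 7, 8

Numerically λ ≈ 1.61803 and λ' = −1/λ ≈ -0.61803.
[1] lift (1,-12): star map gives 8.41641; window check -0.2 ≤ 8.41641 < 1.2 is false → out
[2] lift (8,22): star map gives -5.59675; window check -0.2 ≤ -5.59675 < 1.2 is false → out
[3] lift (1,2): star map gives -0.23607; window check -0.2 ≤ -0.23607 < 1.2 is false → out
[4] lift (-9,-16): star map gives 0.88854; window check -0.2 ≤ 0.88854 < 1.2 is true → IN Λ
[5] lift (-5,-9): star map gives 0.56231; window check -0.2 ≤ 0.56231 < 1.2 is true → IN Λ
[6] lift (0,1): star map gives -0.61803; window check -0.2 ≤ -0.61803 < 1.2 is false → out
[7] lift (10,16): star map gives 0.11146; window check -0.2 ≤ 0.11146 < 1.2 is true → IN Λ
[8] lift (0,0): star map gives 0.00000; window check -0.2 ≤ 0.00000 < 1.2 is true → IN Λ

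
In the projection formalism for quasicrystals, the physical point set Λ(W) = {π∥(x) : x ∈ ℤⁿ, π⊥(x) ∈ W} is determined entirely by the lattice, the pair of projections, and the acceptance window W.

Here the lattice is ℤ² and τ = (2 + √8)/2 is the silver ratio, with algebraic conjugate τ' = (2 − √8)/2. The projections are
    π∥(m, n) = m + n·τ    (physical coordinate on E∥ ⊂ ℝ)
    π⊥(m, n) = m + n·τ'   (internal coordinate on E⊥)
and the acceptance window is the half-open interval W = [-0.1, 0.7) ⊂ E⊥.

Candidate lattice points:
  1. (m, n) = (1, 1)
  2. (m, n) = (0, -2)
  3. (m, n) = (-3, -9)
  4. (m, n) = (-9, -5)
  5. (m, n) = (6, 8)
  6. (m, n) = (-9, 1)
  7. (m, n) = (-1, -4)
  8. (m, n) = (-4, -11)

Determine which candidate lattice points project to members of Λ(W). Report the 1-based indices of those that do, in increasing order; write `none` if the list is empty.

1, 7, 8

Numerically τ ≈ 2.414214 and τ' = −1/τ ≈ -0.414214.
candidate 1: (m,n)=(1,1) → π∥ = 1+1·τ ≈ 3.414214, π⊥ = 1+1·τ' ≈ 0.585786 ∈ [-0.1, 0.7) ⇒ IN Λ
candidate 2: (m,n)=(0,-2) → π∥ = 0-2·τ ≈ -4.828427, π⊥ = 0-2·τ' ≈ 0.828427 ∉ [-0.1, 0.7) ⇒ out
candidate 3: (m,n)=(-3,-9) → π∥ = -3-9·τ ≈ -24.727922, π⊥ = -3-9·τ' ≈ 0.727922 ∉ [-0.1, 0.7) ⇒ out
candidate 4: (m,n)=(-9,-5) → π∥ = -9-5·τ ≈ -21.071068, π⊥ = -9-5·τ' ≈ -6.928932 ∉ [-0.1, 0.7) ⇒ out
candidate 5: (m,n)=(6,8) → π∥ = 6+8·τ ≈ 25.313708, π⊥ = 6+8·τ' ≈ 2.686292 ∉ [-0.1, 0.7) ⇒ out
candidate 6: (m,n)=(-9,1) → π∥ = -9+1·τ ≈ -6.585786, π⊥ = -9+1·τ' ≈ -9.414214 ∉ [-0.1, 0.7) ⇒ out
candidate 7: (m,n)=(-1,-4) → π∥ = -1-4·τ ≈ -10.656854, π⊥ = -1-4·τ' ≈ 0.656854 ∈ [-0.1, 0.7) ⇒ IN Λ
candidate 8: (m,n)=(-4,-11) → π∥ = -4-11·τ ≈ -30.556349, π⊥ = -4-11·τ' ≈ 0.556349 ∈ [-0.1, 0.7) ⇒ IN Λ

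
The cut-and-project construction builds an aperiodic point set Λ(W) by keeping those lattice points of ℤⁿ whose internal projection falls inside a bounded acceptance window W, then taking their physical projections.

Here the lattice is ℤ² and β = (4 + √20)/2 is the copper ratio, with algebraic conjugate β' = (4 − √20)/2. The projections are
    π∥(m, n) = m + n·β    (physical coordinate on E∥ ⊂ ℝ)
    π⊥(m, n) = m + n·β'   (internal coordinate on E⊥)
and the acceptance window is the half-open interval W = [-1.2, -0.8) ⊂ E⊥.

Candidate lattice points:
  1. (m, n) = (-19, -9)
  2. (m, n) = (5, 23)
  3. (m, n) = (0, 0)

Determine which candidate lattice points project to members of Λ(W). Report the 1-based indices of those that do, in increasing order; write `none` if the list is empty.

Numerically β ≈ 4.236068 and β' = −1/β ≈ -0.236068.
[1] lift (-19,-9): star map gives -16.875388; window check -1.2 ≤ -16.875388 < -0.8 is false → out
[2] lift (5,23): star map gives -0.429563; window check -1.2 ≤ -0.429563 < -0.8 is false → out
[3] lift (0,0): star map gives 0.000000; window check -1.2 ≤ 0.000000 < -0.8 is false → out

none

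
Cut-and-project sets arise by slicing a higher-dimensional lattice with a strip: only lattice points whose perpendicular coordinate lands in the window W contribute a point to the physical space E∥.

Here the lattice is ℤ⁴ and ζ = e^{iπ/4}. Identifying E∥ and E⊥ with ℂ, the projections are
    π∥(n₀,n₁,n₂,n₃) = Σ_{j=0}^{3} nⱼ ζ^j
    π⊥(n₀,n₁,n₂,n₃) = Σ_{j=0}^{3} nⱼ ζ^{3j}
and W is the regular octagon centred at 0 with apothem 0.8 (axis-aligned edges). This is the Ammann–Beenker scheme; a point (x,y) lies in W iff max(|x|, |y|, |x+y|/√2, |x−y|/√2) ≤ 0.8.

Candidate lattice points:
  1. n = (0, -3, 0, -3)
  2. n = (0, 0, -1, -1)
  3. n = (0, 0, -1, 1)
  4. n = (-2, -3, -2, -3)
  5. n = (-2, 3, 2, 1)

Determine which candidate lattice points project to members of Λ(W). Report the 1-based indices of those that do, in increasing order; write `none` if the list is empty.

2

With ζ = e^{iπ/4} the internal vectors are ζ^0,ζ^3,ζ^6,ζ^9.
#1 (0, -3, 0, -3): internal (0.00000, -4.24264); octagon support 4.24264 vs apothem 0.8 → ∉ W
#2 (0, 0, -1, -1): internal (-0.70711, 0.29289); octagon support 0.70711 vs apothem 0.8 → ∈ W
#3 (0, 0, -1, 1): internal (0.70711, 1.70711); octagon support 1.70711 vs apothem 0.8 → ∉ W
#4 (-2, -3, -2, -3): internal (-2.00000, -2.24264); octagon support 3.00000 vs apothem 0.8 → ∉ W
#5 (-2, 3, 2, 1): internal (-3.41421, 0.82843); octagon support 3.41421 vs apothem 0.8 → ∉ W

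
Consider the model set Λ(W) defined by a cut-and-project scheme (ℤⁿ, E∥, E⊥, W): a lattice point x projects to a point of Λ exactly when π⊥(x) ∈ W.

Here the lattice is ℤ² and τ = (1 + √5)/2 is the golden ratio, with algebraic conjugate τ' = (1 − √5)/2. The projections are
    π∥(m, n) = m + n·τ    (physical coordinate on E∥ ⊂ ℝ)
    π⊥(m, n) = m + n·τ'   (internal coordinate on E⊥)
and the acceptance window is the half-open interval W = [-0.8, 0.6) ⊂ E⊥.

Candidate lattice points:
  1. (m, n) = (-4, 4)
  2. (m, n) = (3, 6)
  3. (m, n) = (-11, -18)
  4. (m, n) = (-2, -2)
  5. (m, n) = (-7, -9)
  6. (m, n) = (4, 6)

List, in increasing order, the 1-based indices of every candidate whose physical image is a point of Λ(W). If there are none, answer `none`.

τ' = (1−√5)/2 ≈ -0.61803.
candidate 1: (m,n)=(-4,4) → π∥ = -4+4·τ ≈ 2.47214, π⊥ = -4+4·τ' ≈ -6.47214 ∉ [-0.8, 0.6) ⇒ out
candidate 2: (m,n)=(3,6) → π∥ = 3+6·τ ≈ 12.70820, π⊥ = 3+6·τ' ≈ -0.70820 ∈ [-0.8, 0.6) ⇒ IN Λ
candidate 3: (m,n)=(-11,-18) → π∥ = -11-18·τ ≈ -40.12461, π⊥ = -11-18·τ' ≈ 0.12461 ∈ [-0.8, 0.6) ⇒ IN Λ
candidate 4: (m,n)=(-2,-2) → π∥ = -2-2·τ ≈ -5.23607, π⊥ = -2-2·τ' ≈ -0.76393 ∈ [-0.8, 0.6) ⇒ IN Λ
candidate 5: (m,n)=(-7,-9) → π∥ = -7-9·τ ≈ -21.56231, π⊥ = -7-9·τ' ≈ -1.43769 ∉ [-0.8, 0.6) ⇒ out
candidate 6: (m,n)=(4,6) → π∥ = 4+6·τ ≈ 13.70820, π⊥ = 4+6·τ' ≈ 0.29180 ∈ [-0.8, 0.6) ⇒ IN Λ

2, 3, 4, 6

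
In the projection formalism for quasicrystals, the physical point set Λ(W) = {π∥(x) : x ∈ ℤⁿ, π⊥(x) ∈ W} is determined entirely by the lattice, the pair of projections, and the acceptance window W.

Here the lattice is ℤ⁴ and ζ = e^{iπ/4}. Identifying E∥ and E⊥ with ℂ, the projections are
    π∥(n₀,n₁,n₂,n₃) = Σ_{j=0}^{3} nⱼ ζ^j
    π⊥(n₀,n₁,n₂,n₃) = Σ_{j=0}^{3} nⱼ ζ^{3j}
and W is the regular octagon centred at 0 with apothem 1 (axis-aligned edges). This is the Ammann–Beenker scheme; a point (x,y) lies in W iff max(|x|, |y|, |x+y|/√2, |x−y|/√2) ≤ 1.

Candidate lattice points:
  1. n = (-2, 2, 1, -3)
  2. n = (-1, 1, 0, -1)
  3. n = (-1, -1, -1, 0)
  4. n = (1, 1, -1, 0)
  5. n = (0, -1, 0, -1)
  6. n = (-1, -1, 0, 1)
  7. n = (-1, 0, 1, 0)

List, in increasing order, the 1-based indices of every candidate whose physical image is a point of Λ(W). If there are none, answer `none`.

3, 6

With ζ = e^{iπ/4} the internal vectors are ζ^0,ζ^3,ζ^6,ζ^9.
#1 (-2, 2, 1, -3): internal (-5.5355, -1.7071); octagon support 5.5355 vs apothem 1 → ∉ W
#2 (-1, 1, 0, -1): internal (-2.4142, 0.0000); octagon support 2.4142 vs apothem 1 → ∉ W
#3 (-1, -1, -1, 0): internal (-0.2929, 0.2929); octagon support 0.4142 vs apothem 1 → ∈ W
#4 (1, 1, -1, 0): internal (0.2929, 1.7071); octagon support 1.7071 vs apothem 1 → ∉ W
#5 (0, -1, 0, -1): internal (0.0000, -1.4142); octagon support 1.4142 vs apothem 1 → ∉ W
#6 (-1, -1, 0, 1): internal (0.4142, 0.0000); octagon support 0.4142 vs apothem 1 → ∈ W
#7 (-1, 0, 1, 0): internal (-1.0000, -1.0000); octagon support 1.4142 vs apothem 1 → ∉ W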